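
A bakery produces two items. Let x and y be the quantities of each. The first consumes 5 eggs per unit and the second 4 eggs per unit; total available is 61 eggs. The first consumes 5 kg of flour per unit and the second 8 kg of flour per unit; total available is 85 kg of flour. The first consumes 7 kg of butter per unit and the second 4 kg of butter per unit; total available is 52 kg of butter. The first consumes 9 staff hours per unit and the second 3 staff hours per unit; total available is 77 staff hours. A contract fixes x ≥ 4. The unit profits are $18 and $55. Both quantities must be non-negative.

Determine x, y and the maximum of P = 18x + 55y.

x = 4, y = 6, maximum P = 402

Vertices and P = 18x + 55y:
  (52/7, 0) → P = 936/7
  (4, 0) → P = 72
  (4, 6) → P = 402

At the optimal vertex, 7x + 4y = 52 and x = 4.
Solving simultaneously gives x = 4, y = 6.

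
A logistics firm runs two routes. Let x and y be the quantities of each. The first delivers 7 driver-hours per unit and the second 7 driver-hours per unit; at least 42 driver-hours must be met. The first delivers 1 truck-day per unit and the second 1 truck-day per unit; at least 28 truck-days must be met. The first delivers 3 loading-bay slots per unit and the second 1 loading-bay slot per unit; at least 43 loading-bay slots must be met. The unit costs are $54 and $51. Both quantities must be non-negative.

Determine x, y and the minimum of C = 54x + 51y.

x = 15/2, y = 41/2, minimum C = 2901/2

Corner points and C = 54x + 51y:
  (0, 43) → C = 2193
  (28, 0) → C = 1512
  (15/2, 41/2) → C = 2901/2
The feasible region is unbounded (it extends along (0, 1), (1, 0)), but C strictly increases along every unbounded feasible direction, so there is no improving ray and the minimum is attained at a vertex.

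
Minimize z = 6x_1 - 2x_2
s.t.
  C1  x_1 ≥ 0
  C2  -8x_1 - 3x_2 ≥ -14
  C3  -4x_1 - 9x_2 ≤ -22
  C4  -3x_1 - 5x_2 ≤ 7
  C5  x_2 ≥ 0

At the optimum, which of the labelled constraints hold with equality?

Vertices and z = 6x_1 - 2x_2:
  (0, 14/3) → z = -28/3
  (0, 22/9) → z = -44/9
  (1, 2) → z = 2

The minimum is at (0, 14/3). Substituting into each constraint, equality holds for C1 and C2; the remaining constraints have slack.

C1 and C2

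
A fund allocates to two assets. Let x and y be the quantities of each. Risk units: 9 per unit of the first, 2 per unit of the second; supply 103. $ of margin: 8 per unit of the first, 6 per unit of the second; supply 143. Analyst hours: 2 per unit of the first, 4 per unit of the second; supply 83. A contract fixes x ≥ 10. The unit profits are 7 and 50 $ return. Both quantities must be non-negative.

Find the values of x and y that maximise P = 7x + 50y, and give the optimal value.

Feasible corners and P = 7x + 50y:
  (103/9, 0) → P = 721/9
  (10, 0) → P = 70
  (10, 13/2) → P = 395

x = 10, y = 13/2, maximum P = 395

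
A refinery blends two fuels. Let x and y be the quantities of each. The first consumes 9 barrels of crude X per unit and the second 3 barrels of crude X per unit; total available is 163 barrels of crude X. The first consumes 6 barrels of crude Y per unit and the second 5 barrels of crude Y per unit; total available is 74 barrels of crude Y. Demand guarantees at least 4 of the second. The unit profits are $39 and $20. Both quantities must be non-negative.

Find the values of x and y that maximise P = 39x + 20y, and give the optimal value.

x = 9, y = 4, maximum P = 431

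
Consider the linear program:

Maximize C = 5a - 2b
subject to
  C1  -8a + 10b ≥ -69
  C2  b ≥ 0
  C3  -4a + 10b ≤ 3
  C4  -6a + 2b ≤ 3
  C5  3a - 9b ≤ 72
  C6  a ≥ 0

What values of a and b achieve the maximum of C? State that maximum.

a = 18, b = 15/2, maximum C = 75

Extreme points and C = 5a - 2b:
  (69/8, 0) → C = 345/8
  (18, 15/2) → C = 75
  (0, 0) → C = 0
  (0, 3/10) → C = -3/5

At the optimal vertex, -8a + 10b = -69 and -4a + 10b = 3.
Solving simultaneously gives a = 18, b = 15/2.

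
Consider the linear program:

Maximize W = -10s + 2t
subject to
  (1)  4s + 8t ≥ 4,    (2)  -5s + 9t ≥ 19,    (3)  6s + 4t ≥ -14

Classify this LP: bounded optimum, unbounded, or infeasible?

unbounded

From the feasible point (-29/19, 24/19), moving in the direction (-4, 6) keeps every constraint satisfied while W increases without bound.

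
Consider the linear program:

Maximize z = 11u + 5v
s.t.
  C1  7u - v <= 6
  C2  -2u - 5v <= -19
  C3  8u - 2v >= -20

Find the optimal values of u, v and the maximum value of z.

Extreme points and z = 11u + 5v:
  (49/37, 121/37) → z = 1144/37
  (16/3, 94/3) → z = 646/3
  (-31/22, 48/11) → z = 139/22

The binding constraints are 7u - v = 6 and 8u - 2v = -20.
Solving simultaneously gives u = 16/3, v = 94/3.

u = 16/3, v = 94/3, maximum z = 646/3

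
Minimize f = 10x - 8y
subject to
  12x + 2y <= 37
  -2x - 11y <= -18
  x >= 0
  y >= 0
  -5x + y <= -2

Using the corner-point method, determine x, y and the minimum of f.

x = 41/22, y = 161/22, minimum f = -439/11

Vertices and f = 10x - 8y:
  (371/128, 71/64) → f = 1287/64
  (41/22, 161/22) → f = -439/11
  (40/57, 86/57) → f = -96/19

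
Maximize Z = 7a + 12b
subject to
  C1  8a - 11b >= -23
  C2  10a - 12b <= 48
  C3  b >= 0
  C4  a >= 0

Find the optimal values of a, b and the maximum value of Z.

Corner points and Z = 7a + 12b:
  (402/7, 307/7) → Z = 6498/7
  (0, 23/11) → Z = 276/11
  (24/5, 0) → Z = 168/5
  (0, 0) → Z = 0

The binding constraints are 8a - 11b = -23 and 10a - 12b = 48.
Solving simultaneously gives a = 402/7, b = 307/7.

a = 402/7, b = 307/7, maximum Z = 6498/7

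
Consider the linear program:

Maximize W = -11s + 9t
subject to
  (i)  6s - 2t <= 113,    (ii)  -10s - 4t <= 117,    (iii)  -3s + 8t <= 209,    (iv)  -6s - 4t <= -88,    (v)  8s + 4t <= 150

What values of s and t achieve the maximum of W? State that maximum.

Feasible corners and W = -11s + 9t:
  (157/9, -25/6) → W = -4129/18
  (94/5, -1/10) → W = -2077/10
  (-11/5, 253/10) → W = 2519/10
  (91/19, 1061/38) → W = 7547/38

At the optimal vertex, -3s + 8t = 209 and -6s - 4t = -88.
Solving simultaneously gives s = -11/5, t = 253/10.

s = -11/5, t = 253/10, maximum W = 2519/10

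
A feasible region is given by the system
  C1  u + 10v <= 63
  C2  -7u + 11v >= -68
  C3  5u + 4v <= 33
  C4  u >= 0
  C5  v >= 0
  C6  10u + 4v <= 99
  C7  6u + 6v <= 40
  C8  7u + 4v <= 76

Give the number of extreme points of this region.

Pairwise boundary intersections that survive every other constraint:
  (0, 63/10)
  (11/27, 169/27)
  (33/5, 0)
  (19/3, 1/3)
  (0, 0)

5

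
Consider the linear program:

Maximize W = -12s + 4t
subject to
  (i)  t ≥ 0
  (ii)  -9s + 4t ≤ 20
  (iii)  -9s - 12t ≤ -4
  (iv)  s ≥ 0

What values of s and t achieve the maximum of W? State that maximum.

Vertices and W = -12s + 4t:
  (4/9, 0) → W = -16/3
  (0, 5) → W = 20
  (0, 1/3) → W = 4/3
The feasible region is unbounded (it extends along (4, 9), (1, 0)), but W strictly decreases along every unbounded feasible direction, so there is no improving ray and the maximum is attained at a vertex.

The optimum lies where -9s + 4t = 20 and s = 0.
Solving simultaneously gives s = 0, t = 5.

s = 0, t = 5, maximum W = 20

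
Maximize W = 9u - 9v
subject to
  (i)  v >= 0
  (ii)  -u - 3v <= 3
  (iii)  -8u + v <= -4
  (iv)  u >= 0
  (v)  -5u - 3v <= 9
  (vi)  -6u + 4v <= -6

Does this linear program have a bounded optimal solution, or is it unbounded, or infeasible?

unbounded

From the feasible point (1, 0), moving in the direction (1, 0) keeps every constraint satisfied while W increases without bound.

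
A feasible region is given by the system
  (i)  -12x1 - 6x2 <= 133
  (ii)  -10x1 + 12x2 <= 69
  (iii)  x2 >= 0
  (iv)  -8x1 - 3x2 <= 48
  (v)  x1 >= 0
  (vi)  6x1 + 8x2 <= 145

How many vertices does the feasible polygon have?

The feasible vertices (each the meet of two boundaries and inside every other half-plane) are:
  (0, 23/4)
  (297/38, 233/19)
  (0, 0)
  (145/6, 0)

4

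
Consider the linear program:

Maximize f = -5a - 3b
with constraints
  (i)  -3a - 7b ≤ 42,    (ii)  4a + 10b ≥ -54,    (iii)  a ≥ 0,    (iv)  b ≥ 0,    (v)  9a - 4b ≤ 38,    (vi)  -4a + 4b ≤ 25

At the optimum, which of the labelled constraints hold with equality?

Corner points and f = -5a - 3b:
  (0, 0) → f = 0
  (0, 25/4) → f = -75/4
  (38/9, 0) → f = -190/9
  (63/5, 377/20) → f = -2391/20

The maximum is at (0, 0). Substituting into each constraint, equality holds for (iii) and (iv); the remaining constraints have slack.

(iii) and (iv)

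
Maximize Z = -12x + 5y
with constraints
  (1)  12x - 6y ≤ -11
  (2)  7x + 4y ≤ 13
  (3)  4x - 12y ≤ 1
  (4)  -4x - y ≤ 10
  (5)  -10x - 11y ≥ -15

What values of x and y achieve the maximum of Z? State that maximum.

Extreme points and Z = -12x + 5y:
  (-23/20, -7/15) → Z = 172/15
  (-31/192, 145/96) → Z = 911/96
  (-119/52, -11/13) → Z = 302/13
  (-125/34, 80/17) → Z = 1150/17

The binding constraints are -4x - y = 10 and -10x - 11y = -15.
Solving simultaneously gives x = -125/34, y = 80/17.

x = -125/34, y = 80/17, maximum Z = 1150/17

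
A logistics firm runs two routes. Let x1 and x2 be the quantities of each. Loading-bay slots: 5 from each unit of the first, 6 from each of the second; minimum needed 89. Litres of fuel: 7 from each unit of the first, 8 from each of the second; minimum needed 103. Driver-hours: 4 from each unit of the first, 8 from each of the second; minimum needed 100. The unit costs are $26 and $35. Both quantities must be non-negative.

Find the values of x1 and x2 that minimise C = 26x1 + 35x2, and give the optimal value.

x1 = 7, x2 = 9, minimum C = 497

Feasible corners and C = 26x1 + 35x2:
  (0, 89/6) → C = 3115/6
  (25, 0) → C = 650
  (7, 9) → C = 497
The feasible region is unbounded (it extends along (0, 1), (1, 0)), but C strictly increases along every unbounded feasible direction, so there is no improving ray and the minimum is attained at a vertex.

The binding constraints are 5x1 + 6x2 = 89 and 4x1 + 8x2 = 100.
Solving simultaneously gives x1 = 7, x2 = 9.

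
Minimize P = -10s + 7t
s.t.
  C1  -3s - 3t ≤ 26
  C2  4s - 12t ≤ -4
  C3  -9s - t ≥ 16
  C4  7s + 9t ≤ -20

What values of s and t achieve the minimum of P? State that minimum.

s = -23/10, t = -13/30, minimum P = 599/30

Extreme points and P = -10s + 7t:
  (-27/4, -23/12) → P = 649/12
  (-29, 61/3) → P = 1297/3
  (-23/10, -13/30) → P = 599/30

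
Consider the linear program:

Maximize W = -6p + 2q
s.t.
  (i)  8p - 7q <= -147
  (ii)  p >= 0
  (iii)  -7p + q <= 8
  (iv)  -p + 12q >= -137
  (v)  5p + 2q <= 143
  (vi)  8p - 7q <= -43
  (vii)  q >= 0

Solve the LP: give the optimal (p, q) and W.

p = 127/19, q = 1041/19, maximum W = 1320/19

Extreme points and W = -6p + 2q:
  (91/41, 965/41) → W = 1384/41
  (707/51, 1879/51) → W = -484/51
  (127/19, 1041/19) → W = 1320/19

The binding constraints are -7p + q = 8 and 5p + 2q = 143.
Solving simultaneously gives p = 127/19, q = 1041/19.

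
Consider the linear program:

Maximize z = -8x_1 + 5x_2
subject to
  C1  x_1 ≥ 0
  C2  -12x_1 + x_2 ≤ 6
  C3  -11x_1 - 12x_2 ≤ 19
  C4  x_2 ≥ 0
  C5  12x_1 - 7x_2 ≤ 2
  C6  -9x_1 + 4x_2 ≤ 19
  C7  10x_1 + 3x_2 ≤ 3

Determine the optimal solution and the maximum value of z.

x_1 = 0, x_2 = 1, maximum z = 5

Corner points and z = -8x_1 + 5x_2:
  (0, 0) → z = 0
  (0, 1) → z = 5
  (1/6, 0) → z = -4/3
  (27/106, 8/53) → z = -68/53

At the optimal vertex, x_1 = 0 and 10x_1 + 3x_2 = 3.
Solving simultaneously gives x_1 = 0, x_2 = 1.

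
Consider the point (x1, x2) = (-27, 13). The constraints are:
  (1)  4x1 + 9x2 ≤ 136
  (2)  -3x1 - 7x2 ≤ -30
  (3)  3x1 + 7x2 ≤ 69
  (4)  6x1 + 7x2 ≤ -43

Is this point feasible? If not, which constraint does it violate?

Constraint (2): -3x1 - 7x2 = -10, which is not ≤ -30. All other constraints are satisfied.

not feasible — violates (2)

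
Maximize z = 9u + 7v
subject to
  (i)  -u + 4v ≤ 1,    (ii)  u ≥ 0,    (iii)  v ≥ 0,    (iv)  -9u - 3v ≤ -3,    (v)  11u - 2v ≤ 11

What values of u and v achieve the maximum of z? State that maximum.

Feasible corners and z = 9u + 7v:
  (3/13, 4/13) → z = 55/13
  (23/21, 11/21) → z = 284/21
  (1/3, 0) → z = 3
  (1, 0) → z = 9

The binding constraints are -u + 4v = 1 and 11u - 2v = 11.
Solving simultaneously gives u = 23/21, v = 11/21.

u = 23/21, v = 11/21, maximum z = 284/21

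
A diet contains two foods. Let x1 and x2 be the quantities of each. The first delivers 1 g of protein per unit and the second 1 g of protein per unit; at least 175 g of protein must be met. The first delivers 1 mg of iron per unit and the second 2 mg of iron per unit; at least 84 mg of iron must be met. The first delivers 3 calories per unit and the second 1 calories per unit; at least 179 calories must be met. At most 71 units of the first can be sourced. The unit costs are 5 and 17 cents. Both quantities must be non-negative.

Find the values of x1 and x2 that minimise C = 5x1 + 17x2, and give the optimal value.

Extreme points and C = 5x1 + 17x2:
  (0, 179) → C = 3043
  (2, 173) → C = 2951
  (71, 104) → C = 2123
The feasible region is unbounded (it extends along (0, 1)), but C strictly increases along every unbounded feasible direction, so there is no improving ray and the minimum is attained at a vertex.

x1 = 71, x2 = 104, minimum C = 2123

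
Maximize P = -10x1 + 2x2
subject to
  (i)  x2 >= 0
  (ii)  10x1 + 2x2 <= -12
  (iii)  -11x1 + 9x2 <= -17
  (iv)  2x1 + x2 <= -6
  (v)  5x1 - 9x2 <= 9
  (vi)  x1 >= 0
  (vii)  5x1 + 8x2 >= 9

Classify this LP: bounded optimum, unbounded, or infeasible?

infeasible

The boundaries x1 = 0 and 5x1 + 8x2 = 9 meet at (0, 9/8), but that point violates 10x1 + 2x2 ≤ -12. Every candidate vertex is excluded by some other constraint, so the feasible region is empty.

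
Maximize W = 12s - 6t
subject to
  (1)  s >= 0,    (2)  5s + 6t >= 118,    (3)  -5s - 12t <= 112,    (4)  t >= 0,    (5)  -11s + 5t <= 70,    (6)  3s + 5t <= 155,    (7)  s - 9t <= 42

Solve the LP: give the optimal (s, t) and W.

Corner points and W = 12s - 6t:
  (118/5, 0) → W = 1416/5
  (170/91, 1648/91) → W = -7848/91
  (42, 0) → W = 504
  (85/14, 383/14) → W = -639/7
  (1605/32, 29/32) → W = 9543/16

The binding constraints are 3s + 5t = 155 and s - 9t = 42.
Solving simultaneously gives s = 1605/32, t = 29/32.

s = 1605/32, t = 29/32, maximum W = 9543/16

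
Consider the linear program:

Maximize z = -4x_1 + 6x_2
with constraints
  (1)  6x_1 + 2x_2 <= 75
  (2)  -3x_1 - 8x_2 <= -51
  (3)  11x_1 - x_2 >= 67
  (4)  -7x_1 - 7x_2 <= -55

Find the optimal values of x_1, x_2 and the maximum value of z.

x_1 = 209/28, x_2 = 423/28, maximum z = 851/14

Extreme points and z = -4x_1 + 6x_2:
  (83/7, 27/14) → z = -251/7
  (209/28, 423/28) → z = 851/14
  (587/91, 360/91) → z = -188/91

At the optimal vertex, 6x_1 + 2x_2 = 75 and 11x_1 - x_2 = 67.
Solving simultaneously gives x_1 = 209/28, x_2 = 423/28.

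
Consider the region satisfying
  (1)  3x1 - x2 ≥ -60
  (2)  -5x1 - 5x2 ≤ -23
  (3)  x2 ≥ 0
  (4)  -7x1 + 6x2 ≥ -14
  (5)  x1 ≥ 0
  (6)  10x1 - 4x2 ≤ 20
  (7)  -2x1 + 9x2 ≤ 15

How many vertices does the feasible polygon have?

3

Of the 21 pairwise boundary intersections, those satisfying every inequality are:
  (96/35, 13/7)
  (12/5, 11/5)
  (120/41, 95/41)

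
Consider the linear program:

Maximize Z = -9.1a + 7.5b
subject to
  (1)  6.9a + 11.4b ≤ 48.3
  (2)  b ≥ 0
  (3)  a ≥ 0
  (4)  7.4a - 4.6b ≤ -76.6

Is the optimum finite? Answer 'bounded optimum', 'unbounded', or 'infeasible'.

The boundaries 6.9a + 11.4b = 48.3 and b = 0 meet at (7, 0), but that point violates 7.4a - 4.6b ≤ -76.6. Every candidate vertex is excluded by some other constraint, so the feasible region is empty.

infeasible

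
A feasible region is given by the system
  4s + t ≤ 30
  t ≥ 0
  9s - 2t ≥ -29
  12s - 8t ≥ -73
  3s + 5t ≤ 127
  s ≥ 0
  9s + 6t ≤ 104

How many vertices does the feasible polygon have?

Of the 21 pairwise boundary intersections, those satisfying every inequality are:
  (15/2, 0)
  (76/15, 146/15)
  (0, 0)
  (0, 73/8)
  (197/72, 635/48)

5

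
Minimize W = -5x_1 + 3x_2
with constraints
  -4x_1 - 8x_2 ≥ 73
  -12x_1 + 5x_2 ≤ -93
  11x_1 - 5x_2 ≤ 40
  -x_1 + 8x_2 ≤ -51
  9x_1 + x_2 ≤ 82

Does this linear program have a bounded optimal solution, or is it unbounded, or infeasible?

infeasible

The boundaries -4x_1 - 8x_2 = 73 and -12x_1 + 5x_2 = -93 meet at (379/116, -312/29), but that point violates 11x_1 - 5x_2 ≤ 40. Every candidate vertex is excluded by some other constraint, so the feasible region is empty.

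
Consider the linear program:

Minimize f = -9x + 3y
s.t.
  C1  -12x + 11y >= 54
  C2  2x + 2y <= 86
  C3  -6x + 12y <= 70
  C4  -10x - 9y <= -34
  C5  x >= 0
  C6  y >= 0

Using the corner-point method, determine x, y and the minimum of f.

x = 61/39, y = 86/13, minimum f = 75/13

Feasible corners and f = -9x + 3y:
  (61/39, 86/13) → f = 75/13
  (0, 54/11) → f = 162/11
  (0, 35/6) → f = 35/2

The binding constraints are -12x + 11y = 54 and -6x + 12y = 70.
Solving simultaneously gives x = 61/39, y = 86/13.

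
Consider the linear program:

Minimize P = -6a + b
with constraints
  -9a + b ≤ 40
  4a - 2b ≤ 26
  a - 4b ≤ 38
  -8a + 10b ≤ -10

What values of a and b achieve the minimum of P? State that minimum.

Extreme points and P = -6a + b:
  (-198/35, -382/35) → P = 806/35
  (-5, -5) → P = 25
  (2, -9) → P = -21
  (10, 7) → P = -53

The binding constraints are 4a - 2b = 26 and -8a + 10b = -10.
Solving simultaneously gives a = 10, b = 7.

a = 10, b = 7, minimum P = -53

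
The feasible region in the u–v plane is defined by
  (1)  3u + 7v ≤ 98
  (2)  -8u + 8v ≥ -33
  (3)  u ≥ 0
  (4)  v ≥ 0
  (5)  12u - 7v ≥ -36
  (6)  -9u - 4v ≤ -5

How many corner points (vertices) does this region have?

Intersecting each pair of boundary lines and keeping only the points that satisfy every inequality leaves:
  (203/16, 137/16)
  (62/15, 428/35)
  (33/8, 0)
  (0, 36/7)
  (0, 5/4)
  (5/9, 0)

6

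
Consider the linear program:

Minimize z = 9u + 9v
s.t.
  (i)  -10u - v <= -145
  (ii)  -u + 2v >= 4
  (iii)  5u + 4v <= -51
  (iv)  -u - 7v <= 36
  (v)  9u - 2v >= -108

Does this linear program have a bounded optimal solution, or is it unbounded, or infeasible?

infeasible

The boundaries -10u - v = -145 and -u + 2v = 4 meet at (286/21, 185/21), but that point violates 5u + 4v ≤ -51. Every candidate vertex is excluded by some other constraint, so the feasible region is empty.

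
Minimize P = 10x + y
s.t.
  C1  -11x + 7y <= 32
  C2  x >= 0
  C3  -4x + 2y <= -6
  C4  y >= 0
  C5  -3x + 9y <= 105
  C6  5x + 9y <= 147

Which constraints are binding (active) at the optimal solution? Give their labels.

C3 and C4

Corner points and P = 10x + y:
  (3/2, 0) → P = 15
  (174/23, 279/23) → P = 2019/23
  (147/5, 0) → P = 294

The minimum is at (3/2, 0). Substituting into each constraint, equality holds for C3 and C4; the remaining constraints have slack.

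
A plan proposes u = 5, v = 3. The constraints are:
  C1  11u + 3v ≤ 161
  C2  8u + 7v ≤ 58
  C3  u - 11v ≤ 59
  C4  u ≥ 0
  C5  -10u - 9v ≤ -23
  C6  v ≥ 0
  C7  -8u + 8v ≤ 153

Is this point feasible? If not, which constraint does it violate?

Constraint C2: 8u + 7v = 61, which is not ≤ 58. All other constraints are satisfied.

not feasible — violates C2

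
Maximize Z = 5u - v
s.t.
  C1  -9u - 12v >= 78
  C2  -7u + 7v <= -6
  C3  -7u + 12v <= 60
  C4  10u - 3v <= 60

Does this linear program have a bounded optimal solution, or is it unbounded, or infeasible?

Vertices and Z = 5u - v:
  (-158/49, -200/49) → Z = -590/49
  (162/49, -440/49) → Z = 1250/49
The feasible region has finitely many vertices and no improving ray; the maximum is 1250/49 at (162/49, -440/49).

bounded optimum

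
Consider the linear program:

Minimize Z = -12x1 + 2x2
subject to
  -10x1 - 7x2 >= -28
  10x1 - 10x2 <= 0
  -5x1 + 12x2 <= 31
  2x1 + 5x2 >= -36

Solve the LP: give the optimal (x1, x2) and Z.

x1 = 28/17, x2 = 28/17, minimum Z = -280/17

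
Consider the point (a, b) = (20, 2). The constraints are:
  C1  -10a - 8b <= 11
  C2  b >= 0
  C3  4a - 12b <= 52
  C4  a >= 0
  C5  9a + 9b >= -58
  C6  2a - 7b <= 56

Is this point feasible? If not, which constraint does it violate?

Constraint C3: 4a - 12b = 56, which is not ≤ 52. All other constraints are satisfied.

not feasible — violates C3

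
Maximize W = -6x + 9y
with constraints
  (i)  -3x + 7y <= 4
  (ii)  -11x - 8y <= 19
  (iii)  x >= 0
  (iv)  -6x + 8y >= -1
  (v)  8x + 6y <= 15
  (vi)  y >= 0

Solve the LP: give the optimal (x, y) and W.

x = 0, y = 4/7, maximum W = 36/7

Vertices and W = -6x + 9y:
  (0, 4/7) → W = 36/7
  (81/74, 77/74) → W = 207/74
  (0, 0) → W = 0
  (63/50, 41/50) → W = -9/50
  (1/6, 0) → W = -1

The binding constraints are -3x + 7y = 4 and x = 0.
Solving simultaneously gives x = 0, y = 4/7.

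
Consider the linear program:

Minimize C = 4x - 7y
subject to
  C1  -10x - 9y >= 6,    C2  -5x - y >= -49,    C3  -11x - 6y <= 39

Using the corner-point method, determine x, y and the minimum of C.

The optimum lies where -10x - 9y = 6 and -11x - 6y = 39.
Solving simultaneously gives x = -105/13, y = 108/13.

x = -105/13, y = 108/13, minimum C = -1176/13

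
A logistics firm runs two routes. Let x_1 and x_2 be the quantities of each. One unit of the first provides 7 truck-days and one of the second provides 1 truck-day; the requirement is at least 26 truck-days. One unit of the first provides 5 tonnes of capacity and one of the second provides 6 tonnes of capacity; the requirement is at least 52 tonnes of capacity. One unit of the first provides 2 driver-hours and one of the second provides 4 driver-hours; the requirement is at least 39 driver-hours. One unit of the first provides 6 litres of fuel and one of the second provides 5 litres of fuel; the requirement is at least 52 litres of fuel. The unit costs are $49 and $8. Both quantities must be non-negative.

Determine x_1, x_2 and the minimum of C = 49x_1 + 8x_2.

Feasible corners and C = 49x_1 + 8x_2:
  (0, 26) → C = 208
  (39/2, 0) → C = 1911/2
  (5/2, 17/2) → C = 381/2
The feasible region is unbounded (it extends along (0, 1), (1, 0)), but C strictly increases along every unbounded feasible direction, so there is no improving ray and the minimum is attained at a vertex.

x_1 = 5/2, x_2 = 17/2, minimum C = 381/2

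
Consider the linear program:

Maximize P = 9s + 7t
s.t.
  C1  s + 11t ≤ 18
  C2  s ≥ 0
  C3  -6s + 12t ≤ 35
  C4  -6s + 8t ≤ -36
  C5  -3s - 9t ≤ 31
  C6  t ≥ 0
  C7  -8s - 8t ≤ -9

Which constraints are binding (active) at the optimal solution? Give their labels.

Extreme points and P = 9s + 7t:
  (270/37, 36/37) → P = 2682/37
  (18, 0) → P = 162
  (6, 0) → P = 54

The maximum is at (18, 0). Substituting into each constraint, equality holds for C1 and C6; the remaining constraints have slack.

C1 and C6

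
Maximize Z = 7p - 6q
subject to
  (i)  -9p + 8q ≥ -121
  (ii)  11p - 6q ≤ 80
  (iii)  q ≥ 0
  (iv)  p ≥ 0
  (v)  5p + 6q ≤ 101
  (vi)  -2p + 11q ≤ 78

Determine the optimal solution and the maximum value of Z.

Corner points and Z = 7p - 6q:
  (80/11, 0) → Z = 560/11
  (181/16, 237/32) → Z = 139/4
  (0, 0) → Z = 0
  (0, 78/11) → Z = -468/11
  (643/67, 592/67) → Z = 949/67

p = 80/11, q = 0, maximum Z = 560/11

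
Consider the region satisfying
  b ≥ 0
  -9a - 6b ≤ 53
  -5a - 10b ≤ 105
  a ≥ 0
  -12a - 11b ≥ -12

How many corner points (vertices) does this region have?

3

Pairwise boundary intersections that survive every other constraint:
  (0, 0)
  (1, 0)
  (0, 12/11)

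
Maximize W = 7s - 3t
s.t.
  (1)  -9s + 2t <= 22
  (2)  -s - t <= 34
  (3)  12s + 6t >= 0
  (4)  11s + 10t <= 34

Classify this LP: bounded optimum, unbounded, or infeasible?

bounded optimum

Feasible corners and W = 7s - 3t:
  (-22/13, 44/13) → W = -22
  (-19/14, 137/28) → W = -677/28
  (34, -68) → W = 442
  (374, -408) → W = 3842
The feasible region has finitely many vertices and no improving ray; the maximum is 3842 at (374, -408).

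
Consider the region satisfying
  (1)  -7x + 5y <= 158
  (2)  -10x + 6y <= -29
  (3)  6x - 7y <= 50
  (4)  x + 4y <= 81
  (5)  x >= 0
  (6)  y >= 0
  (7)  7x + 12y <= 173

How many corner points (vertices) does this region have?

Pairwise boundary intersections that survive every other constraint:
  (29/10, 0)
  (77/9, 509/54)
  (25/3, 0)
  (1811/121, 688/121)

4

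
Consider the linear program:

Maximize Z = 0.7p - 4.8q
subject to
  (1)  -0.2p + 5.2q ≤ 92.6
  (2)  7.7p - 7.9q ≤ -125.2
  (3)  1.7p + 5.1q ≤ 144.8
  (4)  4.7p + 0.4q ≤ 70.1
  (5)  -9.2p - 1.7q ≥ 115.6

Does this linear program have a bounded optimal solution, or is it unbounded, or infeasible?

From the feasible point (-37927/2409, 41440/2409), moving in the direction (-7.9, -7.7) keeps every constraint satisfied while Z increases without bound.

unbounded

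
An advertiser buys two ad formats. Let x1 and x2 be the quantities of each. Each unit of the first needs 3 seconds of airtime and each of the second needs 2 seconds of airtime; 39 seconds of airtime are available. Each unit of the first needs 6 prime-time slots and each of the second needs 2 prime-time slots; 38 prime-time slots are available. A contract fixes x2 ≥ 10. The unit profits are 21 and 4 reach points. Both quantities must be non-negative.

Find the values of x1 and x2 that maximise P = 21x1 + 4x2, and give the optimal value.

x1 = 3, x2 = 10, maximum P = 103

Extreme points and P = 21x1 + 4x2:
  (0, 19) → P = 76
  (0, 10) → P = 40
  (3, 10) → P = 103

At the optimal vertex, 6x1 + 2x2 = 38 and x2 = 10.
Solving simultaneously gives x1 = 3, x2 = 10.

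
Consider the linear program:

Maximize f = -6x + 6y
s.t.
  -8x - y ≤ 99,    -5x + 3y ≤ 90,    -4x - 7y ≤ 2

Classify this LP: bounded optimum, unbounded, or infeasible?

From the feasible point (-387/29, 225/29), moving in the direction (3, 5) keeps every constraint satisfied while f increases without bound.

unbounded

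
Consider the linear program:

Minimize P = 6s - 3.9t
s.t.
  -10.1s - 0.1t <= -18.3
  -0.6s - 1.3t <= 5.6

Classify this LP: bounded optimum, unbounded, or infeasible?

unbounded

From the feasible point (2435/1307, -6754/1307), moving in the direction (-0.1, 10.1) keeps every constraint satisfied while P decreases without bound.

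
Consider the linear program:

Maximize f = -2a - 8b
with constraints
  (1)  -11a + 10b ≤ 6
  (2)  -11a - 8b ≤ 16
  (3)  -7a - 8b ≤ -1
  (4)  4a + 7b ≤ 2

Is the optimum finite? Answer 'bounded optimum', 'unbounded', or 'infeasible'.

From the feasible point (-19/79, 53/158), moving in the direction (8, -7) keeps every constraint satisfied while f increases without bound.

unbounded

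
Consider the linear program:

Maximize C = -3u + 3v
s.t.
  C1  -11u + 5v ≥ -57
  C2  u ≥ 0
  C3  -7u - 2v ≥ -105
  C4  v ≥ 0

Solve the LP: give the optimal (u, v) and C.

Extreme points and C = -3u + 3v:
  (213/19, 252/19) → C = 117/19
  (57/11, 0) → C = -171/11
  (0, 105/2) → C = 315/2
  (0, 0) → C = 0

The optimum lies where u = 0 and -7u - 2v = -105.
Solving simultaneously gives u = 0, v = 105/2.

u = 0, v = 105/2, maximum C = 315/2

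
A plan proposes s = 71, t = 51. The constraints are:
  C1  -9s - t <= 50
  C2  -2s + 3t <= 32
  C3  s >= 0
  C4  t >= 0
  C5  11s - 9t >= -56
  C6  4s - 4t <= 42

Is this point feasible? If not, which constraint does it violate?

Constraint C6: 4s - 4t = 80, which is not ≤ 42. All other constraints are satisfied.

not feasible — violates C6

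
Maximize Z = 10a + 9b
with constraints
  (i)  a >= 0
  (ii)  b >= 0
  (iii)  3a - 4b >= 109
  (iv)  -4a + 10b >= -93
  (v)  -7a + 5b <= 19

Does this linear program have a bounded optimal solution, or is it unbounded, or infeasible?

From the feasible point (359/7, 157/14), moving in the direction (4, 3) keeps every constraint satisfied while Z increases without bound.

unbounded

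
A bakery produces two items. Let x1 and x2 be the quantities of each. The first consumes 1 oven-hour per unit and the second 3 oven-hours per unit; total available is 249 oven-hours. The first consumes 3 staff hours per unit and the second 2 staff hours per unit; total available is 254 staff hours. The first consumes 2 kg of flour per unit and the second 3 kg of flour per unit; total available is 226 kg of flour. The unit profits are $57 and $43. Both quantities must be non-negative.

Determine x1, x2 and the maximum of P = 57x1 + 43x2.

x1 = 62, x2 = 34, maximum P = 4996

Extreme points and P = 57x1 + 43x2:
  (0, 0) → P = 0
  (0, 226/3) → P = 9718/3
  (254/3, 0) → P = 4826
  (62, 34) → P = 4996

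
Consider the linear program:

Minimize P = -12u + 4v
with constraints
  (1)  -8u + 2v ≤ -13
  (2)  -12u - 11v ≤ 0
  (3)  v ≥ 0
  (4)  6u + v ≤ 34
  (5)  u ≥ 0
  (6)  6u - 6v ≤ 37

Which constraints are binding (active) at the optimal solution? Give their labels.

Corner points and P = -12u + 4v:
  (13/8, 0) → P = -39/2
  (81/20, 97/10) → P = -49/5
  (17/3, 0) → P = -68

The minimum is at (17/3, 0). Substituting into each constraint, equality holds for (3) and (4); the remaining constraints have slack.

(3) and (4)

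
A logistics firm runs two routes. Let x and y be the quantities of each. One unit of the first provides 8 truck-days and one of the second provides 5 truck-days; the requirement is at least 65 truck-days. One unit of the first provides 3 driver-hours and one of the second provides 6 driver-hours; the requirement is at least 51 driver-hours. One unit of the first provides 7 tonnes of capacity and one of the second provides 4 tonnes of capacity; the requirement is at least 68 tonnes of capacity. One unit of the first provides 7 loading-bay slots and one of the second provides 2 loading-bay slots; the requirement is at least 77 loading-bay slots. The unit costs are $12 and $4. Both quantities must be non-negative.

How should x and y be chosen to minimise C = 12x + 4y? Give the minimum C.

Vertices and C = 12x + 4y:
  (0, 77/2) → C = 154
  (17, 0) → C = 204
  (10, 7/2) → C = 134
The feasible region is unbounded (it extends along (0, 1), (1, 0)), but C strictly increases along every unbounded feasible direction, so there is no improving ray and the minimum is attained at a vertex.

At the optimal vertex, 3x + 6y = 51 and 7x + 2y = 77.
Solving simultaneously gives x = 10, y = 7/2.

x = 10, y = 7/2, minimum C = 134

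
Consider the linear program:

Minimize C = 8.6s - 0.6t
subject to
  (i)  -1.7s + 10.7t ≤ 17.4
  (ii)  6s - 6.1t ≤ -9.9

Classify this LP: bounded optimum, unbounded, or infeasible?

From the feasible point (3/769, 1251/769), moving in the direction (-6.1, -6) keeps every constraint satisfied while C decreases without bound.

unbounded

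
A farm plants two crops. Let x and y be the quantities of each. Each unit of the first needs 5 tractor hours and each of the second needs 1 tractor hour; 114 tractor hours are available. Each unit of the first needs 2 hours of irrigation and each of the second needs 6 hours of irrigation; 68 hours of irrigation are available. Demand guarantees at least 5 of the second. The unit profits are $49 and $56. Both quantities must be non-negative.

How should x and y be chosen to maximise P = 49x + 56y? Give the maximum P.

Vertices and P = 49x + 56y:
  (0, 34/3) → P = 1904/3
  (0, 5) → P = 280
  (19, 5) → P = 1211

x = 19, y = 5, maximum P = 1211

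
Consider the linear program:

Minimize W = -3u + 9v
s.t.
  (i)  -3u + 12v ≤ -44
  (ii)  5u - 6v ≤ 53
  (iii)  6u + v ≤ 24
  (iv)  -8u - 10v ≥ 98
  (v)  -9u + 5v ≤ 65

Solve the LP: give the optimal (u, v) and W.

Feasible corners and W = -3u + 9v:
  (-368/63, -323/63) → W = -601/21
  (-1000/93, -197/31) → W = -773/31
  (-29/49, -457/49) → W = -4026/49
  (-655/29, -802/29) → W = -5253/29

The binding constraints are 5u - 6v = 53 and -9u + 5v = 65.
Solving simultaneously gives u = -655/29, v = -802/29.

u = -655/29, v = -802/29, minimum W = -5253/29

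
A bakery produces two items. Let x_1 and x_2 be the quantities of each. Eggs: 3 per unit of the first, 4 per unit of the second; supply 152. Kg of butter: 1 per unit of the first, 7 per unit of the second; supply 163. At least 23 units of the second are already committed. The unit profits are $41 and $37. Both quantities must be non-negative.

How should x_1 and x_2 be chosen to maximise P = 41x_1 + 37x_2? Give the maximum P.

x_1 = 2, x_2 = 23, maximum P = 933

The optimum lies where x_1 + 7x_2 = 163 and x_2 = 23.
Solving simultaneously gives x_1 = 2, x_2 = 23.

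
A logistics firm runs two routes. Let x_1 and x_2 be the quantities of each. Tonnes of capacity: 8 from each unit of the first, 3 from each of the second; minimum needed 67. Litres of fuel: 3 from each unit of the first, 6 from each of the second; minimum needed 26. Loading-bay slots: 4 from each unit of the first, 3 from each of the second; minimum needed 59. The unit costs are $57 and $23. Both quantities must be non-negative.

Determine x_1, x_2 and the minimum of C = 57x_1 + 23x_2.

x_1 = 2, x_2 = 17, minimum C = 505

Feasible corners and C = 57x_1 + 23x_2:
  (0, 67/3) → C = 1541/3
  (59/4, 0) → C = 3363/4
  (2, 17) → C = 505
The feasible region is unbounded (it extends along (0, 1), (1, 0)), but C strictly increases along every unbounded feasible direction, so there is no improving ray and the minimum is attained at a vertex.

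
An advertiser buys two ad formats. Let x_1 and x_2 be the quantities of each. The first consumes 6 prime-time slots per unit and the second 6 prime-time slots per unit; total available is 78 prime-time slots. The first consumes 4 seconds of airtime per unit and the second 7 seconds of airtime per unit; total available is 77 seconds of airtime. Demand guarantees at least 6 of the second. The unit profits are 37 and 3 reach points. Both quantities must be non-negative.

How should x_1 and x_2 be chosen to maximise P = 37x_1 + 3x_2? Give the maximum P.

Corner points and P = 37x_1 + 3x_2:
  (0, 11) → P = 33
  (0, 6) → P = 18
  (14/3, 25/3) → P = 593/3
  (7, 6) → P = 277

x_1 = 7, x_2 = 6, maximum P = 277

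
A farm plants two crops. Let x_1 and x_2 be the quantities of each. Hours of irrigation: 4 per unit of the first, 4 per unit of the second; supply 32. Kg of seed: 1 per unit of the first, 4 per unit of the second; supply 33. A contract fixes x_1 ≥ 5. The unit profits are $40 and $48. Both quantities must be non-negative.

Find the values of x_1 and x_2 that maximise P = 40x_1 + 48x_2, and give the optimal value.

x_1 = 5, x_2 = 3, maximum P = 344

Corner points and P = 40x_1 + 48x_2:
  (8, 0) → P = 320
  (5, 0) → P = 200
  (5, 3) → P = 344

The optimum lies where 4x_1 + 4x_2 = 32 and x_1 = 5.
Solving simultaneously gives x_1 = 5, x_2 = 3.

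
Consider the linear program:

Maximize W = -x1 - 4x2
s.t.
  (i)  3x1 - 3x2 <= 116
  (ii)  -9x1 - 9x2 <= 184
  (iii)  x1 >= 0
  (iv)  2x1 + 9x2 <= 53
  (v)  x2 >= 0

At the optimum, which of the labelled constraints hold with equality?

Vertices and W = -x1 - 4x2:
  (0, 53/9) → W = -212/9
  (0, 0) → W = 0
  (53/2, 0) → W = -53/2

The maximum is at (0, 0). Substituting into each constraint, equality holds for (iii) and (v); the remaining constraints have slack.

(iii) and (v)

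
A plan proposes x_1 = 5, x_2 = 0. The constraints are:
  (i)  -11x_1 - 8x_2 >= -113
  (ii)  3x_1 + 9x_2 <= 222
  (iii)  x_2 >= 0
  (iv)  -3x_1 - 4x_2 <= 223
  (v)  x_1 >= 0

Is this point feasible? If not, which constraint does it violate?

(i): -55 ≥ -113 ✓
(ii): 15 ≤ 222 ✓
(iii): 0 ≥ 0 ✓
(iv): -15 ≤ 223 ✓
(v): 5 ≥ 0 ✓

feasible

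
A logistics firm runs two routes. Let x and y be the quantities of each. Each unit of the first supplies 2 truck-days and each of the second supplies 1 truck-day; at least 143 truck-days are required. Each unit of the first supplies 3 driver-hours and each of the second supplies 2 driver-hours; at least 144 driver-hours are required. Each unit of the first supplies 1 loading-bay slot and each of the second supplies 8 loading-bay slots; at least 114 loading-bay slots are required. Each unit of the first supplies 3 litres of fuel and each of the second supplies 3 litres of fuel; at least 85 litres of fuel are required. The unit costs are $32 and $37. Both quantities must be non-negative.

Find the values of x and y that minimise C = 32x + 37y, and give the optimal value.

x = 206/3, y = 17/3, minimum C = 2407

Corner points and C = 32x + 37y:
  (0, 143) → C = 5291
  (114, 0) → C = 3648
  (206/3, 17/3) → C = 2407
The feasible region is unbounded (it extends along (0, 1), (1, 0)), but C strictly increases along every unbounded feasible direction, so there is no improving ray and the minimum is attained at a vertex.

At the optimal vertex, 2x + y = 143 and x + 8y = 114.
Solving simultaneously gives x = 206/3, y = 17/3.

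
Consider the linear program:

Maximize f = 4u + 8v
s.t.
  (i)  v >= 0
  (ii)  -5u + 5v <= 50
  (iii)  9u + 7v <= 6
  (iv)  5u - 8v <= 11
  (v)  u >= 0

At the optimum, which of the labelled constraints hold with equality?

(iii) and (v)

Vertices and f = 4u + 8v:
  (2/3, 0) → f = 8/3
  (0, 0) → f = 0
  (0, 6/7) → f = 48/7

The maximum is at (0, 6/7). Substituting into each constraint, equality holds for (iii) and (v); the remaining constraints have slack.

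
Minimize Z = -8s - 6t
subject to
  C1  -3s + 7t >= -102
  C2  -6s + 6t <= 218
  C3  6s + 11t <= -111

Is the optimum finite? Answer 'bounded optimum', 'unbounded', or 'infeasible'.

Feasible corners and Z = -8s - 6t:
  (-1069/12, -211/4) → Z = 6175/6
  (23/5, -63/5) → Z = 194/5
  (-1532/51, 107/17) → Z = 10330/51
The feasible region has finitely many vertices and no improving ray; the minimum is 194/5 at (23/5, -63/5).

bounded optimum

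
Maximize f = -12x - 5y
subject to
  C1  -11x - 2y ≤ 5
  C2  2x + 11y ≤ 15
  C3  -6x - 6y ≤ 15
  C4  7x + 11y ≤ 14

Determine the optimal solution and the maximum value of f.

x = 0, y = -5/2, maximum f = 25/2

The feasible region is unbounded (it extends along (11, -7), (1, -1)), but f strictly decreases along every unbounded feasible direction, so there is no improving ray and the maximum is attained at a vertex.

The optimum lies where -11x - 2y = 5 and -6x - 6y = 15.
Solving simultaneously gives x = 0, y = -5/2.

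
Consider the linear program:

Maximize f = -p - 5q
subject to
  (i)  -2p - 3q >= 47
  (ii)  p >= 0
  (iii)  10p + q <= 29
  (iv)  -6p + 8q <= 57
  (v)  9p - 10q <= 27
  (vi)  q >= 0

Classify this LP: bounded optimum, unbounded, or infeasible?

infeasible

The boundaries p = 0 and -6p + 8q = 57 meet at (0, 57/8), but that point violates -2p - 3q ≥ 47. Every candidate vertex is excluded by some other constraint, so the feasible region is empty.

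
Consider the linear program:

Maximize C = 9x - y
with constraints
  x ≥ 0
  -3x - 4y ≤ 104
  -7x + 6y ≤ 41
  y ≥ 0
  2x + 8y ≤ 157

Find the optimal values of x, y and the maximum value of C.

x = 157/2, y = 0, maximum C = 1413/2

Extreme points and C = 9x - y:
  (0, 41/6) → C = -41/6
  (0, 0) → C = 0
  (307/34, 1181/68) → C = 4345/68
  (157/2, 0) → C = 1413/2

The binding constraints are y = 0 and 2x + 8y = 157.
Solving simultaneously gives x = 157/2, y = 0.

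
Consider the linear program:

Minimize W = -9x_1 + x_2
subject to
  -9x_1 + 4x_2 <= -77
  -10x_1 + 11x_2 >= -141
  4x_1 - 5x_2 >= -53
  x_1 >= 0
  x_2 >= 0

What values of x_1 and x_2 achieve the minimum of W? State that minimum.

x_1 = 644/3, x_2 = 547/3, minimum W = -5249/3

Vertices and W = -9x_1 + x_2:
  (597/29, 785/29) → W = -4588/29
  (77/9, 0) → W = -77
  (644/3, 547/3) → W = -5249/3
  (141/10, 0) → W = -1269/10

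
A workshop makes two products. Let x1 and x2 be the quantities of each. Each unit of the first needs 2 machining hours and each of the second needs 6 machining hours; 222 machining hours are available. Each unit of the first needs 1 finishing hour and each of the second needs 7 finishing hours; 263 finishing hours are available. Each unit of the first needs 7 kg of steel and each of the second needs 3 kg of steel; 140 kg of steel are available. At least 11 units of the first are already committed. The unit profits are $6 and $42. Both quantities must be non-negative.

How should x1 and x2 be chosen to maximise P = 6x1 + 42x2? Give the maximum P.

Extreme points and P = 6x1 + 42x2:
  (20, 0) → P = 120
  (11, 0) → P = 66
  (11, 21) → P = 948

The binding constraints are 7x1 + 3x2 = 140 and x1 = 11.
Solving simultaneously gives x1 = 11, x2 = 21.

x1 = 11, x2 = 21, maximum P = 948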